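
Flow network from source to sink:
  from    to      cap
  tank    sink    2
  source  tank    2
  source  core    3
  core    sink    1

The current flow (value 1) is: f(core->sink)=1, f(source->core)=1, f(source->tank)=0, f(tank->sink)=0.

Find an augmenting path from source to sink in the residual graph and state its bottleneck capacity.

source->tank->sink, bottleneck 2

Residual along source->tank->sink: source->tank: 2, tank->sink: 2.
Bottleneck = min = 2.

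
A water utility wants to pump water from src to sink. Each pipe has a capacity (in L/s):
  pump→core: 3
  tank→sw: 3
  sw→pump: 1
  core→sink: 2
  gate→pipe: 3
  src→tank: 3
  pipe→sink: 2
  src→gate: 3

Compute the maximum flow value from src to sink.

3

Augment src→gate→pipe→sink: bottleneck 2. Total 2.
Augment src→tank→sw→pump→core→sink: bottleneck 1. Total 3.
No augmenting path remains in the residual graph.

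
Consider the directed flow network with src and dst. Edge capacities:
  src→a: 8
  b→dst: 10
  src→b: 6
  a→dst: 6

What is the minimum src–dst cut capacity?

12

Max flow = 12 (via 2 augmenting paths).
In the residual at optimum, the set reachable from src is {a, src}.
Cut edges: src→b (cap 6), a→dst (cap 6). Sum = 12.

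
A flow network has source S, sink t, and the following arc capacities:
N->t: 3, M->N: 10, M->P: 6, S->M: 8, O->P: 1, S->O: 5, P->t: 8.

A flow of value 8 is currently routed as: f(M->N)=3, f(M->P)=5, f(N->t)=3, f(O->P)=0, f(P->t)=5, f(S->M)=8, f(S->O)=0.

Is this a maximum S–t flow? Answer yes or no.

No

Residual path S->O->P->t has bottleneck 1 > 0.
Pushing 1 along it raises the flow to 9, so the given flow is not maximum.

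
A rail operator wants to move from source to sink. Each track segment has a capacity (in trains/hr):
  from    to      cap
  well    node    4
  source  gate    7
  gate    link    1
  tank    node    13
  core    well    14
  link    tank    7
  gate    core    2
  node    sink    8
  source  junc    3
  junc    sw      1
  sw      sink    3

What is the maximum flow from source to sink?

Augment source→junc→sw→sink: bottleneck 1. Total 1.
Augment source→gate→core→well→node→sink: bottleneck 2. Total 3.
Augment source→gate→link→tank→node→sink: bottleneck 1. Total 4.
No augmenting path remains in the residual graph.

4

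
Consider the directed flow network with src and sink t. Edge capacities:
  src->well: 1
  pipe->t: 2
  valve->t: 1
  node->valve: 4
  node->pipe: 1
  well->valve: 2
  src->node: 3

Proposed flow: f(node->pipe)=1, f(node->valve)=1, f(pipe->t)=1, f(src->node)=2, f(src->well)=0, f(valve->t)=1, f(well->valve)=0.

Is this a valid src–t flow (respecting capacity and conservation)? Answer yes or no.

Every edge has 0 ≤ f(e) ≤ cap(e).
At each intermediate node, inflow equals outflow.

Yes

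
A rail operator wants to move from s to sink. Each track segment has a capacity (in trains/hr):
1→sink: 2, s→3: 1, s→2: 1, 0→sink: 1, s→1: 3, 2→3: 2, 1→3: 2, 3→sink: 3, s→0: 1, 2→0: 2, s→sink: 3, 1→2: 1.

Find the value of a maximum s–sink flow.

9

Augment s→sink: bottleneck 3. Total 3.
Augment s→1→sink: bottleneck 2. Total 5.
Augment s→0→sink: bottleneck 1. Total 6.
Augment s→3→sink: bottleneck 1. Total 7.
Augment s→1→3→sink: bottleneck 1. Total 8.
Augment s→2→3→sink: bottleneck 1. Total 9.
No augmenting path remains in the residual graph.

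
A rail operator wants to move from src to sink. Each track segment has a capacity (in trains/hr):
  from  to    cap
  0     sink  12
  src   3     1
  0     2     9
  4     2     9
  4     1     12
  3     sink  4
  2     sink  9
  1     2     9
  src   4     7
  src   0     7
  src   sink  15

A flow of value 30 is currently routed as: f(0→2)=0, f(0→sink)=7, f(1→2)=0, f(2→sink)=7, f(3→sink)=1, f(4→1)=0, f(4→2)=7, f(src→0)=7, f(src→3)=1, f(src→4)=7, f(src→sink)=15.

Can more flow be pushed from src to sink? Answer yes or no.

Residual reachable from src: {src}; sink is not reachable.
Saturated cut: src→3, src→0, src→4, src→sink with total capacity 30 = current flow value. Flow is maximum.

No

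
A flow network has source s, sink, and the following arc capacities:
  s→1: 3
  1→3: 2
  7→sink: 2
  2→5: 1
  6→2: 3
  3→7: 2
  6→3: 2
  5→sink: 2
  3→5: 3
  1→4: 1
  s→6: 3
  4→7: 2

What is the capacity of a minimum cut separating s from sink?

4

Max flow = 4 (via 4 augmenting paths).
In the residual at optimum, the set reachable from s is {1, 2, 3, 4, 5, 6, 7, s}.
Cut edges: 5→sink (cap 2), 7→sink (cap 2). Sum = 4.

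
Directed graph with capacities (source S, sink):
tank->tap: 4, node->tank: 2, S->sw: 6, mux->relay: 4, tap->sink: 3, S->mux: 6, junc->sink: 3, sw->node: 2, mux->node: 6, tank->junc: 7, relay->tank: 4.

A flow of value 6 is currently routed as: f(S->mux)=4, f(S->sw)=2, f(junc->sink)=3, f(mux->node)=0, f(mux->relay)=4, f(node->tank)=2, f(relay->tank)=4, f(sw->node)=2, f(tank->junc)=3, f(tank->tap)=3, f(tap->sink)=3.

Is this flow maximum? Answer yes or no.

Residual reachable from S: {S, mux, node, sw}; sink is not reachable.
Saturated cut: mux->relay, node->tank with total capacity 6 = current flow value. Flow is maximum.

Yes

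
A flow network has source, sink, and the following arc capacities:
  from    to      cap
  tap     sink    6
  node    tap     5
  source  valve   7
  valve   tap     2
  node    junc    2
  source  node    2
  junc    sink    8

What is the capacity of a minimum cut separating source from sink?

Max flow = 4 (via 2 augmenting paths).
In the residual at optimum, the set reachable from source is {source, valve}.
Cut edges: source→node (cap 2), valve→tap (cap 2). Sum = 4.

4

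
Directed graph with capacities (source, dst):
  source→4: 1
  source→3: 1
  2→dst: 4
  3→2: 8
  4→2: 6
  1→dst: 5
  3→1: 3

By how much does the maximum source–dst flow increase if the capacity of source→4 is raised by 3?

3

Original max flow = 2.
After raising cap(source→4), augmenting paths through that edge carry 3 more units.
New max flow = 5. Increase = 3.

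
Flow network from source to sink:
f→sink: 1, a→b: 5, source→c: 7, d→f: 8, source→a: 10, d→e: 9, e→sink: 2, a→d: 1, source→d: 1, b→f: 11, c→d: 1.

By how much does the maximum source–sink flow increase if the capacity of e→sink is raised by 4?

Original max flow = 3.
After raising cap(e→sink), augmenting paths through that edge carry 1 more unit.
New max flow = 4. Increase = 1.

1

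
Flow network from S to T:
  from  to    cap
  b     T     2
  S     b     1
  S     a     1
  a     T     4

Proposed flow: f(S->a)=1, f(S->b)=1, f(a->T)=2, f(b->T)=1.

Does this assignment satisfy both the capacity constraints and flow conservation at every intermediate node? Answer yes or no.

No

Conservation fails at a: inflow 1 ≠ outflow 2.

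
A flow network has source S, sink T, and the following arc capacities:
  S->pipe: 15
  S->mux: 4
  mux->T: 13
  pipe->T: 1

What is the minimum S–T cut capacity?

5

Max flow = 5 (via 2 augmenting paths).
In the residual at optimum, the set reachable from S is {S, pipe}.
Cut edges: S->mux (cap 4), pipe->T (cap 1). Sum = 5.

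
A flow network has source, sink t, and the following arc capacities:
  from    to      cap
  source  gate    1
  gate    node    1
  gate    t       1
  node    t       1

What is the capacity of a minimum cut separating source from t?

1

Max flow = 1 (via 1 augmenting path).
In the residual at optimum, the set reachable from source is {source}.
Cut edges: source→gate (cap 1). Sum = 1.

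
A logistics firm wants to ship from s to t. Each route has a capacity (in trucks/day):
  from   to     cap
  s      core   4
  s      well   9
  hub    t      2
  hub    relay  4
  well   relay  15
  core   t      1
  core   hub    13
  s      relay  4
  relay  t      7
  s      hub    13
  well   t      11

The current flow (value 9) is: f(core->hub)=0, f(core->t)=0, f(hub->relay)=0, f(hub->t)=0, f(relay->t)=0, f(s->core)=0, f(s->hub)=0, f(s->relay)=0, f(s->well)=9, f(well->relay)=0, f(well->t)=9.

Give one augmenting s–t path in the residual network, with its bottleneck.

Residual along s->core->t: s->core: 4, core->t: 1.
Bottleneck = min = 1.

s->core->t, bottleneck 1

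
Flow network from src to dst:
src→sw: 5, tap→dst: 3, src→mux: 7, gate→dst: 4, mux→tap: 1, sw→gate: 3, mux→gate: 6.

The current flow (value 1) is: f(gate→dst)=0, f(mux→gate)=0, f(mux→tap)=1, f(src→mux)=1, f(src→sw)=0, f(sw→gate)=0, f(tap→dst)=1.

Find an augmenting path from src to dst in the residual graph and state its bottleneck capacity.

src→mux→gate→dst, bottleneck 4

Residual along src→mux→gate→dst: src→mux: 6, mux→gate: 6, gate→dst: 4.
Bottleneck = min = 4.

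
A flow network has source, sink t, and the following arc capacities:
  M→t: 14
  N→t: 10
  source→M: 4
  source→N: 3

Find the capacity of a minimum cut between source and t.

Max flow = 7 (via 2 augmenting paths).
In the residual at optimum, the set reachable from source is {source}.
Cut edges: source→N (cap 3), source→M (cap 4). Sum = 7.

7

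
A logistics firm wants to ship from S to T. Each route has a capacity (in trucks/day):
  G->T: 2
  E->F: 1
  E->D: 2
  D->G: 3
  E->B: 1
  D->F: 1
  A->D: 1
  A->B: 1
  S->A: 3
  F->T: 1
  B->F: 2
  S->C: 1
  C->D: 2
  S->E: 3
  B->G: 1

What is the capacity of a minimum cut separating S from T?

3

Max flow = 3 (via 3 augmenting paths).
In the residual at optimum, the set reachable from S is {A, B, C, D, E, F, G, S}.
Cut edges: G->T (cap 2), F->T (cap 1). Sum = 3.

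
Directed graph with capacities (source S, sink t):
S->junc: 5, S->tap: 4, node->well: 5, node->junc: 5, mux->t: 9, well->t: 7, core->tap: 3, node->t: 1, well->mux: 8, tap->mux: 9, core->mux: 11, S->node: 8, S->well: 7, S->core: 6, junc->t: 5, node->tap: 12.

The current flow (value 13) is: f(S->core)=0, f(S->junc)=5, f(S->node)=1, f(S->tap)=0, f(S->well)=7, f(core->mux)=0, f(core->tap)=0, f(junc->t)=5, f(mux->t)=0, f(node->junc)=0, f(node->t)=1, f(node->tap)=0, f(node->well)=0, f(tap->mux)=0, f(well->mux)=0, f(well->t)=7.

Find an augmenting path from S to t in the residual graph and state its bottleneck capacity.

Residual along S->core->mux->t: S->core: 6, core->mux: 11, mux->t: 9.
Bottleneck = min = 6.

S->core->mux->t, bottleneck 6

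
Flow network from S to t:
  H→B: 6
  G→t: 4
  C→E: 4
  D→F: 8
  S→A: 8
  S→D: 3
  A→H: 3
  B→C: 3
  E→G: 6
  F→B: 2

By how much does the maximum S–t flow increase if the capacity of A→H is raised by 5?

Original max flow = 3.
Edge A→H does not cross the min cut (source side {A, B, D, F, H, S}), so extra capacity there cannot help.
New max flow = 3. Increase = 0.

0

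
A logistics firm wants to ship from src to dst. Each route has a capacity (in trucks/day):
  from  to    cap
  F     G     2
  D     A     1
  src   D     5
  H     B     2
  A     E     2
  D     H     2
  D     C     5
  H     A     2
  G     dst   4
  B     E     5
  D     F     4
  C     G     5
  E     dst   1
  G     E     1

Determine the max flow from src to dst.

5

Augment src->D->C->G->dst: bottleneck 4. Total 4.
Augment src->D->A->E->dst: bottleneck 1. Total 5.
No augmenting path remains in the residual graph.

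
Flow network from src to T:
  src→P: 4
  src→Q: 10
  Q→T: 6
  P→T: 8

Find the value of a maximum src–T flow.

10

Augment src→P→T: bottleneck 4. Total 4.
Augment src→Q→T: bottleneck 6. Total 10.
No augmenting path remains in the residual graph.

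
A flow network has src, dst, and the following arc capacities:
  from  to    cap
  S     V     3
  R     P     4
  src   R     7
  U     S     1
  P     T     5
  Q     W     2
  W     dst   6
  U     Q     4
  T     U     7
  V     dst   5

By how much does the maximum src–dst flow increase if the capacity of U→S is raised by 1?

Original max flow = 3.
After raising cap(U→S), augmenting paths through that edge carry 1 more unit.
New max flow = 4. Increase = 1.

1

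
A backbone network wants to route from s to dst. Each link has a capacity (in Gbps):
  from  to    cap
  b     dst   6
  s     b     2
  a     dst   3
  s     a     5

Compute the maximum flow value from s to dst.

5

Augment s→a→dst: bottleneck 3. Total 3.
Augment s→b→dst: bottleneck 2. Total 5.
No augmenting path remains in the residual graph.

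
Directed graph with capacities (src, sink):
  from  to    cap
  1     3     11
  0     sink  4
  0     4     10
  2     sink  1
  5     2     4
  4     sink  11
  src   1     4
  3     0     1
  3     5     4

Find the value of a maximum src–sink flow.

2

Augment src→1→3→0→sink: bottleneck 1. Total 1.
Augment src→1→3→5→2→sink: bottleneck 1. Total 2.
No augmenting path remains in the residual graph.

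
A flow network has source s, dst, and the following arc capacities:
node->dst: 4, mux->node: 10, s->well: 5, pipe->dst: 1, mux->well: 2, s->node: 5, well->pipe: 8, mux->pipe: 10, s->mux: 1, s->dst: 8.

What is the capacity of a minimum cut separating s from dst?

Max flow = 13 (via 3 augmenting paths).
In the residual at optimum, the set reachable from s is {mux, node, pipe, s, well}.
Cut edges: s->dst (cap 8), pipe->dst (cap 1), node->dst (cap 4). Sum = 13.

13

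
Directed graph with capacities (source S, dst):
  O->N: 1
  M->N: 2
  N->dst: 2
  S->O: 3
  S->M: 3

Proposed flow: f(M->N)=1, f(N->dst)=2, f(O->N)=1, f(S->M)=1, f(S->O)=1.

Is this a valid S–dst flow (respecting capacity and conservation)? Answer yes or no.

Yes

Every edge has 0 ≤ f(e) ≤ cap(e).
At each intermediate node, inflow equals outflow.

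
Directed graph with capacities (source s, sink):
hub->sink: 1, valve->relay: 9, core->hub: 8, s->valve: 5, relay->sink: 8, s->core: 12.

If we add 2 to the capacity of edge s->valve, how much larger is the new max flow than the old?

2

Original max flow = 6.
After raising cap(s->valve), augmenting paths through that edge carry 2 more units.
New max flow = 8. Increase = 2.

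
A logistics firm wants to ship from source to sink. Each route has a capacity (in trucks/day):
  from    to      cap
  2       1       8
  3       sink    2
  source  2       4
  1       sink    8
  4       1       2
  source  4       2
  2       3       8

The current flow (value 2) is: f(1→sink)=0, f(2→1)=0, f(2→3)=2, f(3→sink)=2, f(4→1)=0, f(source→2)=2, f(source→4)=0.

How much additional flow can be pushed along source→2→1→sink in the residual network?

Residual capacities along the path: source→2: 2, 2→1: 8, 1→sink: 8.
Minimum is 2.

2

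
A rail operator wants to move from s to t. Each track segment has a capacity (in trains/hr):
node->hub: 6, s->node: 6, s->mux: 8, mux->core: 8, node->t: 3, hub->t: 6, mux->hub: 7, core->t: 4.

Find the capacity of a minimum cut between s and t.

Max flow = 13 (via 4 augmenting paths).
In the residual at optimum, the set reachable from s is {core, hub, mux, node, s}.
Cut edges: node->t (cap 3), hub->t (cap 6), core->t (cap 4). Sum = 13.

13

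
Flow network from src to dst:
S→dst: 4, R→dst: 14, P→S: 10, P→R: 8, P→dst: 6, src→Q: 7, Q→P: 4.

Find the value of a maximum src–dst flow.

Augment src→Q→P→dst: bottleneck 4. Total 4.
No augmenting path remains in the residual graph.

4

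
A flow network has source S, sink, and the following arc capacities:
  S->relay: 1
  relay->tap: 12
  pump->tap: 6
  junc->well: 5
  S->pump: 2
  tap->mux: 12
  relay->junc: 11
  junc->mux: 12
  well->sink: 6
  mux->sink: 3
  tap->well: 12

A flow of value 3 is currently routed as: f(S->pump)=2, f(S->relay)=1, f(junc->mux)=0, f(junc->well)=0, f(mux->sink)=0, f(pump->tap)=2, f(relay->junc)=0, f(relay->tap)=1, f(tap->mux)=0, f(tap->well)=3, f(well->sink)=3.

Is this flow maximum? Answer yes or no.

Yes

Residual reachable from S: {S}; sink is not reachable.
Saturated cut: S->pump, S->relay with total capacity 3 = current flow value. Flow is maximum.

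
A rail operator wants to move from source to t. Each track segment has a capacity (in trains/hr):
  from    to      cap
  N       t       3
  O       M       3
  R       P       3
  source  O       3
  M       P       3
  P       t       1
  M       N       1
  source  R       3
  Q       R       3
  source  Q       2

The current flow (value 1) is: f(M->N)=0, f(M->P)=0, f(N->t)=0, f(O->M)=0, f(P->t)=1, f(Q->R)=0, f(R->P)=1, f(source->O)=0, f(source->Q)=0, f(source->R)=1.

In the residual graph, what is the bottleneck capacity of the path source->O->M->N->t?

Residual capacities along the path: source->O: 3, O->M: 3, M->N: 1, N->t: 3.
Minimum is 1.

1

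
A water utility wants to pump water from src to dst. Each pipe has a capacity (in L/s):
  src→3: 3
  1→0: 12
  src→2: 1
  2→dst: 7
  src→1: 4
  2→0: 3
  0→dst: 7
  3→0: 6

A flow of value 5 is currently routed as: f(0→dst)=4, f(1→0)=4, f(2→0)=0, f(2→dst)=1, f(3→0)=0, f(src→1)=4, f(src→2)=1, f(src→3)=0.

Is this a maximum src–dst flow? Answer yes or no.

No

Residual path src→3→0→dst has bottleneck 3 > 0.
Pushing 3 along it raises the flow to 8, so the given flow is not maximum.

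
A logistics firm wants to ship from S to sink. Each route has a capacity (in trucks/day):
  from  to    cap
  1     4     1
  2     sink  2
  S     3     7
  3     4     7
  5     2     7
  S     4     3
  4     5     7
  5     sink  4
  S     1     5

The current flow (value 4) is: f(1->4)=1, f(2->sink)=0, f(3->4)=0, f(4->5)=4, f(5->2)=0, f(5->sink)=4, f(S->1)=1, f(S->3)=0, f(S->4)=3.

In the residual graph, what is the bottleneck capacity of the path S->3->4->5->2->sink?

Residual capacities along the path: S->3: 7, 3->4: 7, 4->5: 3, 5->2: 7, 2->sink: 2.
Minimum is 2.

2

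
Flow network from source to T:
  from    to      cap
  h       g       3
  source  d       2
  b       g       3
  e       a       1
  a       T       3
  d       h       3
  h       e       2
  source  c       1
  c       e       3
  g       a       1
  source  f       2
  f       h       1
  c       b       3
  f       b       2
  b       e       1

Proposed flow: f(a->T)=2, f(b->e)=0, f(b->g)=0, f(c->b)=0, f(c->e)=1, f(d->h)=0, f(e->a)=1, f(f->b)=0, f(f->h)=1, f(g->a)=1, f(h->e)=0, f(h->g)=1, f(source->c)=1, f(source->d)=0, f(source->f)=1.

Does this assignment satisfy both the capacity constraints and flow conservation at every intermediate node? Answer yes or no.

Every edge has 0 ≤ f(e) ≤ cap(e).
At each intermediate node, inflow equals outflow.

Yes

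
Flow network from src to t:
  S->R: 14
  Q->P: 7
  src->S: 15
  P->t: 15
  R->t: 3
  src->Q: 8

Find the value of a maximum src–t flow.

10

Augment src->S->R->t: bottleneck 3. Total 3.
Augment src->Q->P->t: bottleneck 7. Total 10.
No augmenting path remains in the residual graph.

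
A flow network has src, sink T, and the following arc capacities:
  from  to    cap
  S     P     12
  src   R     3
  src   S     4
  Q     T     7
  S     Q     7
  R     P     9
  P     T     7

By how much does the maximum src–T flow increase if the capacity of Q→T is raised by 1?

Original max flow = 7.
Edge Q→T does not cross the min cut (source side {src}), so extra capacity there cannot help.
New max flow = 7. Increase = 0.

0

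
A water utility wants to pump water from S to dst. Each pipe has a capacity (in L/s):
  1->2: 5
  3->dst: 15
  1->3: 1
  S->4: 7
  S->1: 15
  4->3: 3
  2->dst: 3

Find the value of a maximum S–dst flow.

7

Augment S->1->2->dst: bottleneck 3. Total 3.
Augment S->1->3->dst: bottleneck 1. Total 4.
Augment S->4->3->dst: bottleneck 3. Total 7.
No augmenting path remains in the residual graph.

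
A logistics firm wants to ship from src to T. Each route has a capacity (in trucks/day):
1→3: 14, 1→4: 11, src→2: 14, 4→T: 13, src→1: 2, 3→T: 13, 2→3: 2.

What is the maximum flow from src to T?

Augment src→1→4→T: bottleneck 2. Total 2.
Augment src→2→3→T: bottleneck 2. Total 4.
No augmenting path remains in the residual graph.

4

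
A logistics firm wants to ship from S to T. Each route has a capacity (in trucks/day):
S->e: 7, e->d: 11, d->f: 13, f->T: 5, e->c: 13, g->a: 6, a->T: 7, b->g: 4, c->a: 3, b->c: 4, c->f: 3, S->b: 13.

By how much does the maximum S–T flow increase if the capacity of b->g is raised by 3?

0

Original max flow = 12.
Even with extra capacity on b->g, another cut of capacity 12 remains binding.
New max flow = 12. Increase = 0.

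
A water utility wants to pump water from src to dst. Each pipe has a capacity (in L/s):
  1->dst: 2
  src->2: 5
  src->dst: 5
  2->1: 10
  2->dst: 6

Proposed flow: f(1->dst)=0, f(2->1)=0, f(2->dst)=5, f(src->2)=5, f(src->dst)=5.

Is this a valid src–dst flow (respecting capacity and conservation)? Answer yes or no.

Every edge has 0 ≤ f(e) ≤ cap(e).
At each intermediate node, inflow equals outflow.

Yes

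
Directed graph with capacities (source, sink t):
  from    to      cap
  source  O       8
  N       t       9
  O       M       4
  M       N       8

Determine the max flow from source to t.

4

Augment source->O->M->N->t: bottleneck 4. Total 4.
No augmenting path remains in the residual graph.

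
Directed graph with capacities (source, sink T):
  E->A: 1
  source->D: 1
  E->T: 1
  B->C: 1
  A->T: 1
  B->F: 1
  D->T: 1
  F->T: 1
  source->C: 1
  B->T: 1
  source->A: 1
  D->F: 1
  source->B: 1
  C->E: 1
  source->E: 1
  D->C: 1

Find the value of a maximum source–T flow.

Augment source->B->T: bottleneck 1. Total 1.
Augment source->D->T: bottleneck 1. Total 2.
Augment source->E->T: bottleneck 1. Total 3.
Augment source->A->T: bottleneck 1. Total 4.
No augmenting path remains in the residual graph.

4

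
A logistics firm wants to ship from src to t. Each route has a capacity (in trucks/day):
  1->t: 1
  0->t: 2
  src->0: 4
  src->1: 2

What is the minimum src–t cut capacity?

Max flow = 3 (via 2 augmenting paths).
In the residual at optimum, the set reachable from src is {0, 1, src}.
Cut edges: 0->t (cap 2), 1->t (cap 1). Sum = 3.

3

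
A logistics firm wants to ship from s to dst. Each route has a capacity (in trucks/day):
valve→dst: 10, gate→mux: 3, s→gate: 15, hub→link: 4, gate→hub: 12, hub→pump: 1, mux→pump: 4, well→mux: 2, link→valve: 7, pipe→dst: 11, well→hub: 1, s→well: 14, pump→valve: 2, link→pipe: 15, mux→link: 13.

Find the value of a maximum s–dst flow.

Augment s→gate→hub→link→valve→dst: bottleneck 4. Total 4.
Augment s→gate→hub→pump→valve→dst: bottleneck 1. Total 5.
Augment s→gate→mux→pump→valve→dst: bottleneck 1. Total 6.
Augment s→gate→mux→link→valve→dst: bottleneck 2. Total 8.
Augment s→well→mux→link→valve→dst: bottleneck 1. Total 9.
Augment s→well→mux→link→pipe→dst: bottleneck 1. Total 10.
No augmenting path remains in the residual graph.

10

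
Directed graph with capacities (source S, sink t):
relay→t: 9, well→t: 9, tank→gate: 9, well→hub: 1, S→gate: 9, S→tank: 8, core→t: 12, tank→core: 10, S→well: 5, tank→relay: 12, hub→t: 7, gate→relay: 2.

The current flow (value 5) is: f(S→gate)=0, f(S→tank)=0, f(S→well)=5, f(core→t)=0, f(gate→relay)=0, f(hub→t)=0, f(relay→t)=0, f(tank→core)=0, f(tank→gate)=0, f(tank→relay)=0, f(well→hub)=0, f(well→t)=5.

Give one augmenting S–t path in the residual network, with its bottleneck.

Residual along S→tank→core→t: S→tank: 8, tank→core: 10, core→t: 12.
Bottleneck = min = 8.

S→tank→core→t, bottleneck 8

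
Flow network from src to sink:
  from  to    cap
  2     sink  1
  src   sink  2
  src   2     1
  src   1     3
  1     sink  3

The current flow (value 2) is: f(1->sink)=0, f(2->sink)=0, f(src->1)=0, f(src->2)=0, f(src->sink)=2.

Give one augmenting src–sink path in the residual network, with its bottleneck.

src->1->sink, bottleneck 3

Residual along src->1->sink: src->1: 3, 1->sink: 3.
Bottleneck = min = 3.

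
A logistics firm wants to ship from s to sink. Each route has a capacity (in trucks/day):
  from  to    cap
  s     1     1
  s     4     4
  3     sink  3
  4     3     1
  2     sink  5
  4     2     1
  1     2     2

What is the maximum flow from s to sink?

3

Augment s→1→2→sink: bottleneck 1. Total 1.
Augment s→4→2→sink: bottleneck 1. Total 2.
Augment s→4→3→sink: bottleneck 1. Total 3.
No augmenting path remains in the residual graph.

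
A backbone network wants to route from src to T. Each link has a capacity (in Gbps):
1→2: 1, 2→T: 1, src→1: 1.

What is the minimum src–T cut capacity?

Max flow = 1 (via 1 augmenting path).
In the residual at optimum, the set reachable from src is {src}.
Cut edges: src→1 (cap 1). Sum = 1.

1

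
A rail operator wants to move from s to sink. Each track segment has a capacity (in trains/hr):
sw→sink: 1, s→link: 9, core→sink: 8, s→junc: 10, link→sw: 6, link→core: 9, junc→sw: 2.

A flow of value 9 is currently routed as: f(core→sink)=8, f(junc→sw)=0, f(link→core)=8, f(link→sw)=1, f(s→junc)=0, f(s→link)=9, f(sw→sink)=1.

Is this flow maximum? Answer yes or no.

Residual reachable from s: {core, junc, link, s, sw}; sink is not reachable.
Saturated cut: core→sink, sw→sink with total capacity 9 = current flow value. Flow is maximum.

Yes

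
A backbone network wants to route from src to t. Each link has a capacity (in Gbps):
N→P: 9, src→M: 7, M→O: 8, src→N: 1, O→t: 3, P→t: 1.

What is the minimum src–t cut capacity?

Max flow = 4 (via 2 augmenting paths).
In the residual at optimum, the set reachable from src is {M, O, src}.
Cut edges: src→N (cap 1), O→t (cap 3). Sum = 4.

4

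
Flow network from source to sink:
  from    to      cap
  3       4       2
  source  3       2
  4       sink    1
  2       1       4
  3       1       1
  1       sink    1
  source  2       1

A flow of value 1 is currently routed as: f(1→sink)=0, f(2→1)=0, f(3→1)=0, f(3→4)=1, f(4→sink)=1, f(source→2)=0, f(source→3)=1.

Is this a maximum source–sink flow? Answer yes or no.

Residual path source→3→1→sink has bottleneck 1 > 0.
Pushing 1 along it raises the flow to 2, so the given flow is not maximum.

No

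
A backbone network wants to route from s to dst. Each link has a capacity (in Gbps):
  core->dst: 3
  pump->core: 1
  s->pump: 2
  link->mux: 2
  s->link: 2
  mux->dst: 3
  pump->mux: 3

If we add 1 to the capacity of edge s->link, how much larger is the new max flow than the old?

0

Original max flow = 4.
Even with extra capacity on s->link, another cut of capacity 4 remains binding.
New max flow = 4. Increase = 0.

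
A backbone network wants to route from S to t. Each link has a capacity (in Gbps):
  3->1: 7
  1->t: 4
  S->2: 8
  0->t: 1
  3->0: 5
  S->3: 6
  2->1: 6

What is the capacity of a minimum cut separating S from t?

Max flow = 5 (via 2 augmenting paths).
In the residual at optimum, the set reachable from S is {0, 1, 2, 3, S}.
Cut edges: 0->t (cap 1), 1->t (cap 4). Sum = 5.

5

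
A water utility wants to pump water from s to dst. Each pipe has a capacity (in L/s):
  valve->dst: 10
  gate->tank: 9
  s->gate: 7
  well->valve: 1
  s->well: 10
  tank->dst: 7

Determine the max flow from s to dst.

8

Augment s->well->valve->dst: bottleneck 1. Total 1.
Augment s->gate->tank->dst: bottleneck 7. Total 8.
No augmenting path remains in the residual graph.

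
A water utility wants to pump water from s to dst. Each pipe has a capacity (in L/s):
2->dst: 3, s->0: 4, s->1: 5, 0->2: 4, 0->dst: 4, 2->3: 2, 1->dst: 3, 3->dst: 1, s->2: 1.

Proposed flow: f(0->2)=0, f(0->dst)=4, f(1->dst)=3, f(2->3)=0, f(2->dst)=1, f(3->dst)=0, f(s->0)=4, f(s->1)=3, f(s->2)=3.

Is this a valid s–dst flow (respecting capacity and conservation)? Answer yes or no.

No

Capacity violated on s->2: flow 3 > capacity 1.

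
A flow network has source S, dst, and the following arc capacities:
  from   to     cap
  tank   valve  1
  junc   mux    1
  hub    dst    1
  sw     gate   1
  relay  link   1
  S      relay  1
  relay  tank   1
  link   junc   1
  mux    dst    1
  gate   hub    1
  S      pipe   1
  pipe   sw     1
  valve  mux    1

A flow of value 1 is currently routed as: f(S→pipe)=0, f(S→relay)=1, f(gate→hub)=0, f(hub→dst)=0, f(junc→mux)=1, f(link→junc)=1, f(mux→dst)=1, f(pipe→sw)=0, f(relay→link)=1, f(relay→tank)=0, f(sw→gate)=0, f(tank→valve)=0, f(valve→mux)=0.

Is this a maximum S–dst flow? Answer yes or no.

Residual path S→pipe→sw→gate→hub→dst has bottleneck 1 > 0.
Pushing 1 along it raises the flow to 2, so the given flow is not maximum.

No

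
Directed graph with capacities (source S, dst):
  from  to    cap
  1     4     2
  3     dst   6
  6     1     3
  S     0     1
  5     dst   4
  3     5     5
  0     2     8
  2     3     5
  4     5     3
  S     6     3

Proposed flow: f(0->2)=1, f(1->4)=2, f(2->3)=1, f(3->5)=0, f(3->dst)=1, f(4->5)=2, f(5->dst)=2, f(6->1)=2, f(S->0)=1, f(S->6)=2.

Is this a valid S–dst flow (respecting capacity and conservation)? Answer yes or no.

Every edge has 0 ≤ f(e) ≤ cap(e).
At each intermediate node, inflow equals outflow.

Yes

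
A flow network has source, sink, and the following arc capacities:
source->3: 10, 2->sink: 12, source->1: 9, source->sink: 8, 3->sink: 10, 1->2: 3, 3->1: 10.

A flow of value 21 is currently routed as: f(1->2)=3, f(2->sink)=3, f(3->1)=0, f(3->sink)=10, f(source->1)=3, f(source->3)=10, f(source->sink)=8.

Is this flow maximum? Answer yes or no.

Yes

Residual reachable from source: {1, source}; sink is not reachable.
Saturated cut: source->3, source->sink, 1->2 with total capacity 21 = current flow value. Flow is maximum.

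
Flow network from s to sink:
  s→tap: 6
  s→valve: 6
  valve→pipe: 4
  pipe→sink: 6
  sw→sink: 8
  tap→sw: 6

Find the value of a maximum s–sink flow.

Augment s→valve→pipe→sink: bottleneck 4. Total 4.
Augment s→tap→sw→sink: bottleneck 6. Total 10.
No augmenting path remains in the residual graph.

10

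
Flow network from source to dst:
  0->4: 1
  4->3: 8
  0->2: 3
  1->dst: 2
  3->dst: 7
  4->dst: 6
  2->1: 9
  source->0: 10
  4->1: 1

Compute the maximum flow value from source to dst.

3

Augment source->0->4->dst: bottleneck 1. Total 1.
Augment source->0->2->1->dst: bottleneck 2. Total 3.
No augmenting path remains in the residual graph.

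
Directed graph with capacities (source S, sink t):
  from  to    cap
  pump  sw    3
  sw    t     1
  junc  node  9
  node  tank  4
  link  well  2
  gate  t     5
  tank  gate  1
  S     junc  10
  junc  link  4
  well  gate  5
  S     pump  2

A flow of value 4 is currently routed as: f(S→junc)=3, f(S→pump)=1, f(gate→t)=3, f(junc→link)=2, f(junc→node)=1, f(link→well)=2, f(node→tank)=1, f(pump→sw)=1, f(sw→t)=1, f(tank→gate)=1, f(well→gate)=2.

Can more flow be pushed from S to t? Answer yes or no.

No

Residual reachable from S: {S, junc, link, node, pump, sw, tank}; t is not reachable.
Saturated cut: link→well, tank→gate, sw→t with total capacity 4 = current flow value. Flow is maximum.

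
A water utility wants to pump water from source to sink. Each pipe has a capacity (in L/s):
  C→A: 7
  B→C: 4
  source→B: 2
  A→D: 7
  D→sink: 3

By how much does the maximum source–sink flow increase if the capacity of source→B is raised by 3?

Original max flow = 2.
After raising cap(source→B), augmenting paths through that edge carry 1 more unit.
New max flow = 3. Increase = 1.

1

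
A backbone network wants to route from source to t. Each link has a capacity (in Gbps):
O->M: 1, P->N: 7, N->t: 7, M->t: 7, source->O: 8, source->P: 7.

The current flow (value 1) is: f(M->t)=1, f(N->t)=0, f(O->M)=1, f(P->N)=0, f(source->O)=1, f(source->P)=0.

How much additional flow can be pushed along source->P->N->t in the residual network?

Residual capacities along the path: source->P: 7, P->N: 7, N->t: 7.
Minimum is 7.

7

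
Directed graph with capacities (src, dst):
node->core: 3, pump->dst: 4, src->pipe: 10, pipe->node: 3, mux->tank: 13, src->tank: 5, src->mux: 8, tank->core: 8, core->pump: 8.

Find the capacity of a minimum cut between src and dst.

Max flow = 4 (via 1 augmenting path).
In the residual at optimum, the set reachable from src is {core, mux, node, pipe, pump, src, tank}.
Cut edges: pump->dst (cap 4). Sum = 4.

4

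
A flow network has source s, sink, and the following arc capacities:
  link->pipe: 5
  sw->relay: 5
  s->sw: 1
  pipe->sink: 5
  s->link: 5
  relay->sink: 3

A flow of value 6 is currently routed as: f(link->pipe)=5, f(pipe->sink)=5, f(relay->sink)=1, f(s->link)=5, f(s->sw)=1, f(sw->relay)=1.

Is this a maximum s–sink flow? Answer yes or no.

Yes

Residual reachable from s: {s}; sink is not reachable.
Saturated cut: s->link, s->sw with total capacity 6 = current flow value. Flow is maximum.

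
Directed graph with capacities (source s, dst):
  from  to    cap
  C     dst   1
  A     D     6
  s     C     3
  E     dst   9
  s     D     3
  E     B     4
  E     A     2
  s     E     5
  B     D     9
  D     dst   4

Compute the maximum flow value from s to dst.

9

Augment s→C→dst: bottleneck 1. Total 1.
Augment s→E→dst: bottleneck 5. Total 6.
Augment s→D→dst: bottleneck 3. Total 9.
No augmenting path remains in the residual graph.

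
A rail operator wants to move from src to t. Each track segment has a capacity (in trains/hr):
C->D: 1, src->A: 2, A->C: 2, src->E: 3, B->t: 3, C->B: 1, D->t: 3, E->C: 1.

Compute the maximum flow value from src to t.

2

Augment src->A->C->B->t: bottleneck 1. Total 1.
Augment src->A->C->D->t: bottleneck 1. Total 2.
No augmenting path remains in the residual graph.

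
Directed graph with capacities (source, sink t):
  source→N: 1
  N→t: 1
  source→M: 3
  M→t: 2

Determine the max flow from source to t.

3

Augment source→N→t: bottleneck 1. Total 1.
Augment source→M→t: bottleneck 2. Total 3.
No augmenting path remains in the residual graph.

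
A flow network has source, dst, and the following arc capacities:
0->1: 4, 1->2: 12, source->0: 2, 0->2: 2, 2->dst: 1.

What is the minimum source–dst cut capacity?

Max flow = 1 (via 1 augmenting path).
In the residual at optimum, the set reachable from source is {0, 1, 2, source}.
Cut edges: 2->dst (cap 1). Sum = 1.

1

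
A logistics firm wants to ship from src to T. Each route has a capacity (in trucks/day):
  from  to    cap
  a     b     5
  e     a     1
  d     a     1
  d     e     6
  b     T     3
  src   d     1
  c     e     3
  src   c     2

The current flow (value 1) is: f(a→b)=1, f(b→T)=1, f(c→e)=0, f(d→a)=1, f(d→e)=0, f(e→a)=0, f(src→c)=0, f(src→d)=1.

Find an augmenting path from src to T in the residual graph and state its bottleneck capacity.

src→c→e→a→b→T, bottleneck 1

Residual along src→c→e→a→b→T: src→c: 2, c→e: 3, e→a: 1, a→b: 4, b→T: 2.
Bottleneck = min = 1.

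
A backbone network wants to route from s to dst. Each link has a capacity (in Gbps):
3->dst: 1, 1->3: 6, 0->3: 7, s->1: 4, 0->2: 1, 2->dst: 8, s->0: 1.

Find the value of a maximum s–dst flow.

Augment s->0->2->dst: bottleneck 1. Total 1.
Augment s->1->3->dst: bottleneck 1. Total 2.
No augmenting path remains in the residual graph.

2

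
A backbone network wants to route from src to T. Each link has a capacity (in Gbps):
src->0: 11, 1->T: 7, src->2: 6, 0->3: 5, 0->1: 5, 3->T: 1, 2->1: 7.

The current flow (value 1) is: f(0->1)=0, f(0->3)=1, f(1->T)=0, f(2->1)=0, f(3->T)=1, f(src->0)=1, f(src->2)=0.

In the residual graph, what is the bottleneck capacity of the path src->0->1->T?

5

Residual capacities along the path: src->0: 10, 0->1: 5, 1->T: 7.
Minimum is 5.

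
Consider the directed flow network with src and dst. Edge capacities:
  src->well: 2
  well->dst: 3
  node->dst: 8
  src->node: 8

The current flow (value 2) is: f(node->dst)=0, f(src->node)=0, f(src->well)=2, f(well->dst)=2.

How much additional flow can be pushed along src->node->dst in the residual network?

8

Residual capacities along the path: src->node: 8, node->dst: 8.
Minimum is 8.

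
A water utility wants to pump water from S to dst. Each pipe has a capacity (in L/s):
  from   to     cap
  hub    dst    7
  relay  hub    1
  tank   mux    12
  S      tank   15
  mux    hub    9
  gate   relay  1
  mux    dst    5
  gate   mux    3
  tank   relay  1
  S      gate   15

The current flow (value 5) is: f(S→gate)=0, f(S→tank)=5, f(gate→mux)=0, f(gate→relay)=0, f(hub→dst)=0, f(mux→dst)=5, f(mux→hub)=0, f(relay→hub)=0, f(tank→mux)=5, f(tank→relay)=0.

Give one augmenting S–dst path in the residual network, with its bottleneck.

Residual along S→tank→relay→hub→dst: S→tank: 10, tank→relay: 1, relay→hub: 1, hub→dst: 7.
Bottleneck = min = 1.

S→tank→relay→hub→dst, bottleneck 1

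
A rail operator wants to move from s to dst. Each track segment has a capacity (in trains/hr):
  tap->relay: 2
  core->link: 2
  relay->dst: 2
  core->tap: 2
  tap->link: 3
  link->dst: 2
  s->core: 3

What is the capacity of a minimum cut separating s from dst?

3

Max flow = 3 (via 2 augmenting paths).
In the residual at optimum, the set reachable from s is {s}.
Cut edges: s->core (cap 3). Sum = 3.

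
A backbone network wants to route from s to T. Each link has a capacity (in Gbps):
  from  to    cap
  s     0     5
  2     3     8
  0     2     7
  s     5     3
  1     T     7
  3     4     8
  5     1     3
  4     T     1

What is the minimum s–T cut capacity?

4

Max flow = 4 (via 2 augmenting paths).
In the residual at optimum, the set reachable from s is {0, 2, 3, 4, s}.
Cut edges: s→5 (cap 3), 4→T (cap 1). Sum = 4.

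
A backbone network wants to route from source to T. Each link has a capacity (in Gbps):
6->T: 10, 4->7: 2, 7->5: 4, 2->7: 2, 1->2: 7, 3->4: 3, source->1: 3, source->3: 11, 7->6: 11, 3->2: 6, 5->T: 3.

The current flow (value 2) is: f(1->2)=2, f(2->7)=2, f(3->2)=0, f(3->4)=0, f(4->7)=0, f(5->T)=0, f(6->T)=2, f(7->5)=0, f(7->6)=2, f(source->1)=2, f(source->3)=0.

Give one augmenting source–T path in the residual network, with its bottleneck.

Residual along source->3->4->7->6->T: source->3: 11, 3->4: 3, 4->7: 2, 7->6: 9, 6->T: 8.
Bottleneck = min = 2.

source->3->4->7->6->T, bottleneck 2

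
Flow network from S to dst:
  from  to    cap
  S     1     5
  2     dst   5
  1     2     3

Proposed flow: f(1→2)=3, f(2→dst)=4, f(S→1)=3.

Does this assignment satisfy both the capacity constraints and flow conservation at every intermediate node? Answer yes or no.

No

Conservation fails at 2: inflow 3 ≠ outflow 4.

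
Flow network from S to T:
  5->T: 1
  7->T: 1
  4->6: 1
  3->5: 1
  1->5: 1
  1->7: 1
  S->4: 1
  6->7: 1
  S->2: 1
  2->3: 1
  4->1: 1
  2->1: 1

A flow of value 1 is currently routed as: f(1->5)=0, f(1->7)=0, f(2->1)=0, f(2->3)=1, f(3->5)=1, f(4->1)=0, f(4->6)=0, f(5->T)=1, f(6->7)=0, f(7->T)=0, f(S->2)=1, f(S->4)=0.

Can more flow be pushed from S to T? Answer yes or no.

Yes

Residual path S->4->1->7->T has bottleneck 1 > 0.
Pushing 1 along it raises the flow to 2, so the given flow is not maximum.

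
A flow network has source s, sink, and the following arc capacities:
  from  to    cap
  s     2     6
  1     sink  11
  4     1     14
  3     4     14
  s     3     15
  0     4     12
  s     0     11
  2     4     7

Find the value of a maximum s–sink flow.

Augment s->2->4->1->sink: bottleneck 6. Total 6.
Augment s->0->4->1->sink: bottleneck 5. Total 11.
No augmenting path remains in the residual graph.

11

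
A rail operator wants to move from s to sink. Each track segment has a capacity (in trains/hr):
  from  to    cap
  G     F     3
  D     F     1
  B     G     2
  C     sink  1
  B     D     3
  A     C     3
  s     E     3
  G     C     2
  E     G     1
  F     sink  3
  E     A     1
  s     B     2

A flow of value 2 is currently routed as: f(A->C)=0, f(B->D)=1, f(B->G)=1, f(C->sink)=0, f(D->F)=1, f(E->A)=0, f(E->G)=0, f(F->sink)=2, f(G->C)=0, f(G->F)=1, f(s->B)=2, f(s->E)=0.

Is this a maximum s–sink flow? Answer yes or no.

No

Residual path s->E->G->F->sink has bottleneck 1 > 0.
Pushing 1 along it raises the flow to 3, so the given flow is not maximum.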